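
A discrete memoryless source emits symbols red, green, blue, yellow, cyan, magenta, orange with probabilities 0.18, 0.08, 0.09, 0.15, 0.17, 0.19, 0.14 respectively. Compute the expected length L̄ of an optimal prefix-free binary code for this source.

Repeatedly combine the two least-probable nodes; the expected code length is the sum of the merged weights.
merge 2/25 + 9/100 → 17/100
merge 7/50 + 3/20 → 29/100
merge 17/100 + 17/100 → 17/50
merge 9/50 + 19/100 → 37/100
merge 29/100 + 17/50 → 63/100
merge 37/100 + 63/100 → 1
L = 17/100 + 29/100 + 17/50 + 37/100 + 63/100 + 1 = 14/5 = 2.8 bits/symbol.

2.8 bits/symbol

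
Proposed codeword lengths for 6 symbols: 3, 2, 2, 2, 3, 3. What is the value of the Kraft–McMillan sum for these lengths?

1.125

With common denominator 2^3 = 8: Σ 2^(−ℓᵢ) = 1/8 + 2/8 + 2/8 + 2/8 + 1/8 + 1/8 = 9/8 = 1.125.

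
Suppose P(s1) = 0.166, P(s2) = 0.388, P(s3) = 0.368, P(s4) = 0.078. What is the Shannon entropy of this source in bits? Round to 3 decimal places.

H = −Σ pᵢ log₂ pᵢ.
−0.166·log₂(0.166) = 0.4301
−0.388·log₂(0.388) = 0.5300
−0.368·log₂(0.368) = 0.5307
−0.078·log₂(0.078) = 0.2871
Sum ≈ 1.7778 → 1.778 bits.

1.778 bits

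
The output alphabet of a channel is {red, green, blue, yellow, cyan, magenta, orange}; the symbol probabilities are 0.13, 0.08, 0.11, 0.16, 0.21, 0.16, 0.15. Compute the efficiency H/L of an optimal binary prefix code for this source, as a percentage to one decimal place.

98.7%

Entropy H = −Σ p log₂ p ≈ 2.7538 bits.
Huffman merges: 2/25+11/100→19/100; 13/100+3/20→7/25; 4/25+4/25→8/25; 19/100+21/100→2/5; 7/25+8/25→3/5; 2/5+3/5→1. L = 279/100 ≈ 2.7900.
Efficiency = H/L = 2.7538/2.7900 = 98.7%.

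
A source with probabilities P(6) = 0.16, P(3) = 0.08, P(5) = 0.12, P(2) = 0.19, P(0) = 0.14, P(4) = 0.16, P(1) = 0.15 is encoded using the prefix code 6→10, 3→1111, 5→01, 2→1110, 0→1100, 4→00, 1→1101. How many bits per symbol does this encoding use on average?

L̄ = Σ pᵢ·ℓᵢ = 0.16·2 + 0.08·4 + 0.12·2 + 0.19·4 + 0.14·4 + 0.16·2 + 0.15·4 = 3.12 bits/symbol.

3.12 bits/symbol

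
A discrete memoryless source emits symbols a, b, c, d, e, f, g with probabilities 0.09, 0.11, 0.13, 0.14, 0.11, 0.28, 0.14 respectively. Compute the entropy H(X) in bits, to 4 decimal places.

H = −Σ pᵢ log₂ pᵢ.
−0.09·log₂(0.09) = 0.3127
−0.11·log₂(0.11) = 0.3503
−0.13·log₂(0.13) = 0.3826
−0.14·log₂(0.14) = 0.3971
−0.11·log₂(0.11) = 0.3503
−0.28·log₂(0.28) = 0.5142
−0.14·log₂(0.14) = 0.3971
Sum ≈ 2.7043 → 2.7043 bits.

2.7043 bits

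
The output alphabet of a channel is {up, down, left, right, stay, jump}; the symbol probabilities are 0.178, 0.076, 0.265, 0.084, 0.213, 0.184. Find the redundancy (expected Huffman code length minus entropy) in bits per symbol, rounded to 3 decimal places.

0.040 bits

Entropy H = −Σ p log₂ p ≈ 2.4583 bits.
Huffman merges: 19/250+21/250→4/25; 4/25+89/500→169/500; 23/125+213/1000→397/1000; 53/200+169/500→603/1000; 397/1000+603/1000→1. L = 1249/500 ≈ 2.4980.
L − H = 2.4980 − 2.4583 = 0.040 bits.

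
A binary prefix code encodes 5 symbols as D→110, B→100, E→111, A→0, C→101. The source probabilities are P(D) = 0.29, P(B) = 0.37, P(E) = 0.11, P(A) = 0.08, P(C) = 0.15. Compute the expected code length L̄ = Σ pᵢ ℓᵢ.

L̄ = Σ pᵢ·ℓᵢ = 0.29·3 + 0.37·3 + 0.11·3 + 0.08·1 + 0.15·3 = 2.84 bits/symbol.

2.84 bits/symbol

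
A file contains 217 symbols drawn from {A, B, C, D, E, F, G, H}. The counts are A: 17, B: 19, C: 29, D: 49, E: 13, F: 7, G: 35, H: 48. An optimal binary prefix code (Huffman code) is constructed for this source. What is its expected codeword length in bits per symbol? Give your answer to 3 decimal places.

Probabilities are the counts divided by 217.
Repeatedly combine the two least-probable nodes; the expected code length is the sum of the merged weights.
merge 1/31 + 13/217 → 20/217
merge 17/217 + 19/217 → 36/217
merge 20/217 + 29/217 → 7/31
merge 5/31 + 36/217 → 71/217
merge 48/217 + 7/31 → 97/217
merge 7/31 + 71/217 → 120/217
merge 97/217 + 120/217 → 1
L = 20/217 + 36/217 + 7/31 + 71/217 + 97/217 + 120/217 + 1 = 610/217 ≈ 2.811 bits/symbol.

2.811 bits/symbol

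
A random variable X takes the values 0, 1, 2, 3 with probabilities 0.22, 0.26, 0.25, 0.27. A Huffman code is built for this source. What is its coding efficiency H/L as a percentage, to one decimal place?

99.8%

Entropy H = −Σ p log₂ p ≈ 1.9959 bits.
Huffman merges: 11/50+1/4→47/100; 13/50+27/100→53/100; 47/100+53/100→1. L = 2 ≈ 2.0000.
Efficiency = H/L = 1.9959/2.0000 = 99.8%.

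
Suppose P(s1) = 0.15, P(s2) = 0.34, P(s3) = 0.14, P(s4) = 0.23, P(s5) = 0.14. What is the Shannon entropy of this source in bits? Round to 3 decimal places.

2.222 bits

H = −Σ pᵢ log₂ pᵢ.
−0.15·log₂(0.15) = 0.4105
−0.34·log₂(0.34) = 0.5292
−0.14·log₂(0.14) = 0.3971
−0.23·log₂(0.23) = 0.4877
−0.14·log₂(0.14) = 0.3971
Sum ≈ 2.2216 → 2.222 bits.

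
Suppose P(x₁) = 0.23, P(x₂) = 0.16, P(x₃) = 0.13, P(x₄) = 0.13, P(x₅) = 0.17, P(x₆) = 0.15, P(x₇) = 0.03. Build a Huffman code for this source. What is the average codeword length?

2.76 bits/symbol

Repeatedly combine the two least-probable nodes; the expected code length is the sum of the merged weights.
merge 3/100 + 13/100 → 4/25
merge 13/100 + 3/20 → 7/25
merge 4/25 + 4/25 → 8/25
merge 17/100 + 23/100 → 2/5
merge 7/25 + 8/25 → 3/5
merge 2/5 + 3/5 → 1
L = 4/25 + 7/25 + 8/25 + 2/5 + 3/5 + 1 = 69/25 = 2.76 bits/symbol.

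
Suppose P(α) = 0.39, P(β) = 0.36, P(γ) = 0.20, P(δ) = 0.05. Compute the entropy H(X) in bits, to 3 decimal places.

H = −Σ pᵢ log₂ pᵢ.
−0.39·log₂(0.39) = 0.5298
−0.36·log₂(0.36) = 0.5306
−0.20·log₂(0.20) = 0.4644
−0.05·log₂(0.05) = 0.2161
Sum ≈ 1.7409 → 1.741 bits.

1.741 bits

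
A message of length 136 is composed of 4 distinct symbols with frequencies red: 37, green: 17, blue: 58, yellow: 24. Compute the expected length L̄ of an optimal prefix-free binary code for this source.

1.875 bits/symbol

Probabilities are the counts divided by 136.
Repeatedly combine the two least-probable nodes; the expected code length is the sum of the merged weights.
merge 1/8 + 3/17 → 41/136
merge 37/136 + 41/136 → 39/68
merge 29/68 + 39/68 → 1
L = 41/136 + 39/68 + 1 = 15/8 = 1.875 bits/symbol.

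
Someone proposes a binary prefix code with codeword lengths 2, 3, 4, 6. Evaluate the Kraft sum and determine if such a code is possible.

0.453125; yes

With common denominator 2^6 = 64: Σ 2^(−ℓᵢ) = 16/64 + 8/64 + 4/64 + 1/64 = 29/64 = 0.453125.
Kraft's inequality requires Σ ≤ 1; here Σ = 0.453125 ≤ 1, so such a prefix code exists.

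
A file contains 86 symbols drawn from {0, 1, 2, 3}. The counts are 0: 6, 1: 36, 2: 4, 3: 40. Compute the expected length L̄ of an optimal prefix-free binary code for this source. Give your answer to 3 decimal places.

Probabilities are the counts divided by 86.
Repeatedly combine the two least-probable nodes; the expected code length is the sum of the merged weights.
merge 2/43 + 3/43 → 5/43
merge 5/43 + 18/43 → 23/43
merge 20/43 + 23/43 → 1
L = 5/43 + 23/43 + 1 = 71/43 ≈ 1.651 bits/symbol.

1.651 bits/symbol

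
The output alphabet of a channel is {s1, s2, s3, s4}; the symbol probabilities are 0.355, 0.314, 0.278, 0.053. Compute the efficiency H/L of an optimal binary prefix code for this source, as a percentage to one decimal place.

Entropy H = −Σ p log₂ p ≈ 1.7932 bits.
Huffman merges: 53/1000+139/500→331/1000; 157/500+331/1000→129/200; 71/200+129/200→1. L = 247/125 ≈ 1.9760.
Efficiency = H/L = 1.7932/1.9760 = 90.7%.

90.7%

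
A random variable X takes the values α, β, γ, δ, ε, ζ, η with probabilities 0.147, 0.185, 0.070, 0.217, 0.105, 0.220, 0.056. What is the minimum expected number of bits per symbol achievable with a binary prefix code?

Repeatedly combine the two least-probable nodes; the expected code length is the sum of the merged weights.
merge 7/125 + 7/100 → 63/500
merge 21/200 + 63/500 → 231/1000
merge 147/1000 + 37/200 → 83/250
merge 217/1000 + 11/50 → 437/1000
merge 231/1000 + 83/250 → 563/1000
merge 437/1000 + 563/1000 → 1
L = 63/500 + 231/1000 + 83/250 + 437/1000 + 563/1000 + 1 = 2689/1000 = 2.689 bits/symbol.

2.689 bits/symbol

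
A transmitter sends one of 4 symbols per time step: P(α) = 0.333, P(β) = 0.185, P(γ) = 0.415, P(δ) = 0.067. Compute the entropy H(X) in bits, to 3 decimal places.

H = −Σ pᵢ log₂ pᵢ.
−0.333·log₂(0.333) = 0.5283
−0.185·log₂(0.185) = 0.4504
−0.415·log₂(0.415) = 0.5266
−0.067·log₂(0.067) = 0.2613
Sum ≈ 1.7665 → 1.766 bits.

1.766 bits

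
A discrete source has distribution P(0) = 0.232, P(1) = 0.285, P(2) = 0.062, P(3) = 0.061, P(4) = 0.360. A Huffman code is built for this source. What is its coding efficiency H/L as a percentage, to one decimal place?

Entropy H = −Σ p log₂ p ≈ 2.0306 bits.
Huffman merges: 61/1000+31/500→123/1000; 123/1000+29/125→71/200; 57/200+71/200→16/25; 9/25+16/25→1. L = 1059/500 ≈ 2.1180.
Efficiency = H/L = 2.0306/2.1180 = 95.9%.

95.9%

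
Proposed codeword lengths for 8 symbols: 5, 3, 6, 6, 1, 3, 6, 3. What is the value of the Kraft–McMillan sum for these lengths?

0.953125

With common denominator 2^6 = 64: Σ 2^(−ℓᵢ) = 2/64 + 8/64 + 1/64 + 1/64 + 32/64 + 8/64 + 1/64 + 8/64 = 61/64 = 0.953125.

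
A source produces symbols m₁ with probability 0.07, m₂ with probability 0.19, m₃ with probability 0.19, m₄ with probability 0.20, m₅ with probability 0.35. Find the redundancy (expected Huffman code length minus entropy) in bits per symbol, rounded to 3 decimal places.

0.087 bits

Entropy H = −Σ p log₂ p ≈ 2.1735 bits.
Huffman merges: 7/100+19/100→13/50; 19/100+1/5→39/100; 13/50+7/20→61/100; 39/100+61/100→1. L = 113/50 ≈ 2.2600.
L − H = 2.2600 − 2.1735 = 0.087 bits.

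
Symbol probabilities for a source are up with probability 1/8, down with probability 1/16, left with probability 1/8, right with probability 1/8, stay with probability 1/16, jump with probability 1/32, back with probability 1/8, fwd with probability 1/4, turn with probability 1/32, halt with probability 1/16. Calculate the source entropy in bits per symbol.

Each probability is a power of 1/2, so log₂(1/p) is an integer.
H = Σ p·log₂(1/p) = 1/8·3 + 1/16·4 + 1/8·3 + 1/8·3 + 1/16·4 + 1/32·5 + 1/8·3 + 1/4·2 + 1/32·5 + 1/16·4 = 3.0625 bits.

3.0625 bits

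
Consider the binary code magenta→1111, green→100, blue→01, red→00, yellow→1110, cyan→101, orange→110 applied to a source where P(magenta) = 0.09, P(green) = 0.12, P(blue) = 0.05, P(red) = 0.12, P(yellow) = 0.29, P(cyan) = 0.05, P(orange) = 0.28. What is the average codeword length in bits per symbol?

L̄ = Σ pᵢ·ℓᵢ = 0.09·4 + 0.12·3 + 0.05·2 + 0.12·2 + 0.29·4 + 0.05·3 + 0.28·3 = 3.21 bits/symbol.

3.21 bits/symbol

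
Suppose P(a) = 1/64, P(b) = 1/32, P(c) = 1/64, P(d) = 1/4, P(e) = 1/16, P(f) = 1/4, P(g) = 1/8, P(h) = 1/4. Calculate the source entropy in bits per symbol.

2.46875 bits

Each probability is a power of 1/2, so log₂(1/p) is an integer.
H = Σ p·log₂(1/p) = 1/64·6 + 1/32·5 + 1/64·6 + 1/4·2 + 1/16·4 + 1/4·2 + 1/8·3 + 1/4·2 = 2.46875 bits.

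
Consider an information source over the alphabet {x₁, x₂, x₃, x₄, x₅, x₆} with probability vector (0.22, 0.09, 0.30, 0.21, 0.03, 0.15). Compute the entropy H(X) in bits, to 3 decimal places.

2.349 bits

H = −Σ pᵢ log₂ pᵢ.
−0.22·log₂(0.22) = 0.4806
−0.09·log₂(0.09) = 0.3127
−0.30·log₂(0.30) = 0.5211
−0.21·log₂(0.21) = 0.4728
−0.03·log₂(0.03) = 0.1518
−0.15·log₂(0.15) = 0.4105
Sum ≈ 2.3495 → 2.349 bits.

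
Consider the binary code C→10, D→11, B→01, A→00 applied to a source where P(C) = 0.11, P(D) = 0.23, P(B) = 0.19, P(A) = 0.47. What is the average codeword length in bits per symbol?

2 bits/symbol

L̄ = Σ pᵢ·ℓᵢ = 0.11·2 + 0.23·2 + 0.19·2 + 0.47·2 = 2 bits/symbol.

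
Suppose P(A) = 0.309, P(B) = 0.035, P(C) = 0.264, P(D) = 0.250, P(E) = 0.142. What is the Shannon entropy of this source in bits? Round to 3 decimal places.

2.100 bits

H = −Σ pᵢ log₂ pᵢ.
−0.309·log₂(0.309) = 0.5235
−0.035·log₂(0.035) = 0.1693
−0.264·log₂(0.264) = 0.5072
−0.250·log₂(0.250) = 0.5000
−0.142·log₂(0.142) = 0.3999
Sum ≈ 2.0999 → 2.100 bits.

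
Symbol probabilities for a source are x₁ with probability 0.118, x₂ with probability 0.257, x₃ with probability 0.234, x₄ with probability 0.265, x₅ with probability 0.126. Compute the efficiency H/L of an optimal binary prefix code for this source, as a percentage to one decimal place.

Entropy H = −Σ p log₂ p ≈ 2.2422 bits.
Huffman merges: 59/500+63/500→61/250; 117/500+61/250→239/500; 257/1000+53/200→261/500; 239/500+261/500→1. L = 561/250 ≈ 2.2440.
Efficiency = H/L = 2.2422/2.2440 = 99.9%.

99.9%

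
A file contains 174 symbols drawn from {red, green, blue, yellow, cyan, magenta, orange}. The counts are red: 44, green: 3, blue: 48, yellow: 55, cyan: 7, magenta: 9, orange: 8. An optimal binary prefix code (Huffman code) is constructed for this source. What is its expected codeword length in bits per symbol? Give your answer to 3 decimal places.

2.310 bits/symbol

Probabilities are the counts divided by 174.
Repeatedly combine the two least-probable nodes; the expected code length is the sum of the merged weights.
merge 1/58 + 7/174 → 5/87
merge 4/87 + 3/58 → 17/174
merge 5/87 + 17/174 → 9/58
merge 9/58 + 22/87 → 71/174
merge 8/29 + 55/174 → 103/174
merge 71/174 + 103/174 → 1
L = 5/87 + 17/174 + 9/58 + 71/174 + 103/174 + 1 = 67/29 ≈ 2.310 bits/symbol.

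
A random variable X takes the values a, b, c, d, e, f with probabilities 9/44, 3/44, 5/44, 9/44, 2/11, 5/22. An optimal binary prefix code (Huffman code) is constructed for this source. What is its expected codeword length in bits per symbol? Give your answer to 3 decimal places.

Repeatedly combine the two least-probable nodes; the expected code length is the sum of the merged weights.
merge 3/44 + 5/44 → 2/11
merge 2/11 + 2/11 → 4/11
merge 9/44 + 9/44 → 9/22
merge 5/22 + 4/11 → 13/22
merge 9/22 + 13/22 → 1
L = 2/11 + 4/11 + 9/22 + 13/22 + 1 = 28/11 ≈ 2.545 bits/symbol.

2.545 bits/symbol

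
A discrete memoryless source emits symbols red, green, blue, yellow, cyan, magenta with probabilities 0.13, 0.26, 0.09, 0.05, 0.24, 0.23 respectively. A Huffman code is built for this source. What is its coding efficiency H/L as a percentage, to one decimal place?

99.5%

Entropy H = −Σ p log₂ p ≈ 2.3985 bits.
Huffman merges: 1/20+9/100→7/50; 13/100+7/50→27/100; 23/100+6/25→47/100; 13/50+27/100→53/100; 47/100+53/100→1. L = 241/100 ≈ 2.4100.
Efficiency = H/L = 2.3985/2.4100 = 99.5%.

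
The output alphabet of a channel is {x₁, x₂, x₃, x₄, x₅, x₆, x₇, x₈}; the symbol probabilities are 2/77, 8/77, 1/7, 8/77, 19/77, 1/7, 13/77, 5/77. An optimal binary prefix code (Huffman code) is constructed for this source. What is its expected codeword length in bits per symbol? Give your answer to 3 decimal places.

Repeatedly combine the two least-probable nodes; the expected code length is the sum of the merged weights.
merge 2/77 + 5/77 → 1/11
merge 1/11 + 8/77 → 15/77
merge 8/77 + 1/7 → 19/77
merge 1/7 + 13/77 → 24/77
merge 15/77 + 19/77 → 34/77
merge 19/77 + 24/77 → 43/77
merge 34/77 + 43/77 → 1
L = 1/11 + 15/77 + 19/77 + 24/77 + 34/77 + 43/77 + 1 = 219/77 ≈ 2.844 bits/symbol.

2.844 bits/symbol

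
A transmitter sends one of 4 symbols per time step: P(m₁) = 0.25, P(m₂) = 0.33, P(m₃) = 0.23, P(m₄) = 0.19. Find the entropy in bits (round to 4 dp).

H = −Σ pᵢ log₂ pᵢ.
−0.25·log₂(0.25) = 0.5000
−0.33·log₂(0.33) = 0.5278
−0.23·log₂(0.23) = 0.4877
−0.19·log₂(0.19) = 0.4552
Sum ≈ 1.9707 → 1.9707 bits.

1.9707 bits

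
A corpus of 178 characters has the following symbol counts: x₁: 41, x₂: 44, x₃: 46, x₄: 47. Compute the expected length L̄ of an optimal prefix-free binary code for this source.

2 bits/symbol

Probabilities are the counts divided by 178.
Repeatedly combine the two least-probable nodes; the expected code length is the sum of the merged weights.
merge 41/178 + 22/89 → 85/178
merge 23/89 + 47/178 → 93/178
merge 85/178 + 93/178 → 1
L = 85/178 + 93/178 + 1 = 2 bits/symbol.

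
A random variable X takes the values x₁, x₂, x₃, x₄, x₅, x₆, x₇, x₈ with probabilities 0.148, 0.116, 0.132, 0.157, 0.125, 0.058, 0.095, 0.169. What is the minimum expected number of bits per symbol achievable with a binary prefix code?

Repeatedly combine the two least-probable nodes; the expected code length is the sum of the merged weights.
merge 29/500 + 19/200 → 153/1000
merge 29/250 + 1/8 → 241/1000
merge 33/250 + 37/250 → 7/25
merge 153/1000 + 157/1000 → 31/100
merge 169/1000 + 241/1000 → 41/100
merge 7/25 + 31/100 → 59/100
merge 41/100 + 59/100 → 1
L = 153/1000 + 241/1000 + 7/25 + 31/100 + 41/100 + 59/100 + 1 = 373/125 = 2.984 bits/symbol.

2.984 bits/symbol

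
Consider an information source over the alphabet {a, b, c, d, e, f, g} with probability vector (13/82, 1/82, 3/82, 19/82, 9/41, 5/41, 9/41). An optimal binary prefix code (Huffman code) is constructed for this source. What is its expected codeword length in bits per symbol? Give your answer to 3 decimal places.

Repeatedly combine the two least-probable nodes; the expected code length is the sum of the merged weights.
merge 1/82 + 3/82 → 2/41
merge 2/41 + 5/41 → 7/41
merge 13/82 + 7/41 → 27/82
merge 9/41 + 9/41 → 18/41
merge 19/82 + 27/82 → 23/41
merge 18/41 + 23/41 → 1
L = 2/41 + 7/41 + 27/82 + 18/41 + 23/41 + 1 = 209/82 ≈ 2.549 bits/symbol.

2.549 bits/symbol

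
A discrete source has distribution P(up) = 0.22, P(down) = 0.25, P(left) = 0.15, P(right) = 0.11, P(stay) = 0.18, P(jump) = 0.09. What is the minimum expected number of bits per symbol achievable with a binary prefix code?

2.53 bits/symbol

Repeatedly combine the two least-probable nodes; the expected code length is the sum of the merged weights.
merge 9/100 + 11/100 → 1/5
merge 3/20 + 9/50 → 33/100
merge 1/5 + 11/50 → 21/50
merge 1/4 + 33/100 → 29/50
merge 21/50 + 29/50 → 1
L = 1/5 + 33/100 + 21/50 + 29/50 + 1 = 253/100 = 2.53 bits/symbol.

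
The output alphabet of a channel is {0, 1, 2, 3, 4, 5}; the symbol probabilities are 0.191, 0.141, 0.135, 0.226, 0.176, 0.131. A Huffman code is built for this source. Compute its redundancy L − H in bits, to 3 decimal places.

Entropy H = −Σ p log₂ p ≈ 2.5548 bits.
Huffman merges: 131/1000+27/200→133/500; 141/1000+22/125→317/1000; 191/1000+113/500→417/1000; 133/500+317/1000→583/1000; 417/1000+583/1000→1. L = 2583/1000 ≈ 2.5830.
L − H = 2.5830 − 2.5548 = 0.028 bits.

0.028 bits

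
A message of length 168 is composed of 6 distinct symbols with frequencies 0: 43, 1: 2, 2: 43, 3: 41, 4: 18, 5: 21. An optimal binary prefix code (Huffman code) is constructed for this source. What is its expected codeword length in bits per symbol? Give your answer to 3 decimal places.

2.363 bits/symbol

Probabilities are the counts divided by 168.
Repeatedly combine the two least-probable nodes; the expected code length is the sum of the merged weights.
merge 1/84 + 3/28 → 5/42
merge 5/42 + 1/8 → 41/168
merge 41/168 + 41/168 → 41/84
merge 43/168 + 43/168 → 43/84
merge 41/84 + 43/84 → 1
L = 5/42 + 41/168 + 41/84 + 43/84 + 1 = 397/168 ≈ 2.363 bits/symbol.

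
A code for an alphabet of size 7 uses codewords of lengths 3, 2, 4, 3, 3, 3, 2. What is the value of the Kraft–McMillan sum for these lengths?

1.0625

With common denominator 2^4 = 16: Σ 2^(−ℓᵢ) = 2/16 + 4/16 + 1/16 + 2/16 + 2/16 + 2/16 + 4/16 = 17/16 = 1.0625.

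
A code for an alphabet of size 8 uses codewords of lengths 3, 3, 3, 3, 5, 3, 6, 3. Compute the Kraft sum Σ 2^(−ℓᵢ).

With common denominator 2^6 = 64: Σ 2^(−ℓᵢ) = 8/64 + 8/64 + 8/64 + 8/64 + 2/64 + 8/64 + 1/64 + 8/64 = 51/64 = 0.796875.

0.796875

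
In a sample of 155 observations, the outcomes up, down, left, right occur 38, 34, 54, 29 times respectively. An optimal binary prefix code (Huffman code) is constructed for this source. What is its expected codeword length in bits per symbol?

Probabilities are the counts divided by 155.
Repeatedly combine the two least-probable nodes; the expected code length is the sum of the merged weights.
merge 29/155 + 34/155 → 63/155
merge 38/155 + 54/155 → 92/155
merge 63/155 + 92/155 → 1
L = 63/155 + 92/155 + 1 = 2 bits/symbol.

2 bits/symbol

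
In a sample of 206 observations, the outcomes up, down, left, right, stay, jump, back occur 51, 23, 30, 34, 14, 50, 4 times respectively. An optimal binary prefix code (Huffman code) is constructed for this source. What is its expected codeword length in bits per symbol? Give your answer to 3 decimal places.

Probabilities are the counts divided by 206.
Repeatedly combine the two least-probable nodes; the expected code length is the sum of the merged weights.
merge 2/103 + 7/103 → 9/103
merge 9/103 + 23/206 → 41/206
merge 15/103 + 17/103 → 32/103
merge 41/206 + 25/103 → 91/206
merge 51/206 + 32/103 → 115/206
merge 91/206 + 115/206 → 1
L = 9/103 + 41/206 + 32/103 + 91/206 + 115/206 + 1 = 535/206 ≈ 2.597 bits/symbol.

2.597 bits/symbol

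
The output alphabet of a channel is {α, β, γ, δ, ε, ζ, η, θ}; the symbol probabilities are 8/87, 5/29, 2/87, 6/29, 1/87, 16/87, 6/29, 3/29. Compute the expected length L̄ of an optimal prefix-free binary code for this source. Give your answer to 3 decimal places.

Repeatedly combine the two least-probable nodes; the expected code length is the sum of the merged weights.
merge 1/87 + 2/87 → 1/29
merge 1/29 + 8/87 → 11/87
merge 3/29 + 11/87 → 20/87
merge 5/29 + 16/87 → 31/87
merge 6/29 + 6/29 → 12/29
merge 20/87 + 31/87 → 17/29
merge 12/29 + 17/29 → 1
L = 1/29 + 11/87 + 20/87 + 31/87 + 12/29 + 17/29 + 1 = 239/87 ≈ 2.747 bits/symbol.

2.747 bits/symbol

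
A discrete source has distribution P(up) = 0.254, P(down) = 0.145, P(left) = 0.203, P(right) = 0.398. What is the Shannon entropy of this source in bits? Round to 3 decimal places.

H = −Σ pᵢ log₂ pᵢ.
−0.254·log₂(0.254) = 0.5022
−0.145·log₂(0.145) = 0.4040
−0.203·log₂(0.203) = 0.4670
−0.398·log₂(0.398) = 0.5290
Sum ≈ 1.9021 → 1.902 bits.

1.902 bits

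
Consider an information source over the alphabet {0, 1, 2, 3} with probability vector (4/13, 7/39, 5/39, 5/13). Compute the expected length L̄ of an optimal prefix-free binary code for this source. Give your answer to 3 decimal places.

1.923 bits/symbol

Repeatedly combine the two least-probable nodes; the expected code length is the sum of the merged weights.
merge 5/39 + 7/39 → 4/13
merge 4/13 + 4/13 → 8/13
merge 5/13 + 8/13 → 1
L = 4/13 + 8/13 + 1 = 25/13 ≈ 1.923 bits/symbol.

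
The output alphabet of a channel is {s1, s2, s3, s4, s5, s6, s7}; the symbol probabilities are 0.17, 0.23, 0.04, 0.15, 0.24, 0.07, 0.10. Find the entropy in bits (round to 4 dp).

H = −Σ pᵢ log₂ pᵢ.
−0.17·log₂(0.17) = 0.4346
−0.23·log₂(0.23) = 0.4877
−0.04·log₂(0.04) = 0.1858
−0.15·log₂(0.15) = 0.4105
−0.24·log₂(0.24) = 0.4941
−0.07·log₂(0.07) = 0.2686
−0.10·log₂(0.10) = 0.3322
Sum ≈ 2.6134 → 2.6134 bits.

2.6134 bits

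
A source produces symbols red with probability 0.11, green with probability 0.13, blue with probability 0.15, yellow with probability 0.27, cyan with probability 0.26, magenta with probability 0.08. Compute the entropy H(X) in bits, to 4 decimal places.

2.4503 bits

H = −Σ pᵢ log₂ pᵢ.
−0.11·log₂(0.11) = 0.3503
−0.13·log₂(0.13) = 0.3826
−0.15·log₂(0.15) = 0.4105
−0.27·log₂(0.27) = 0.5100
−0.26·log₂(0.26) = 0.5053
−0.08·log₂(0.08) = 0.2915
Sum ≈ 2.4503 → 2.4503 bits.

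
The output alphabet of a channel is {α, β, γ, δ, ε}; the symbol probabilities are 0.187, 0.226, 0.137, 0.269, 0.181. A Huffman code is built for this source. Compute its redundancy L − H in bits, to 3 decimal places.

0.032 bits

Entropy H = −Σ p log₂ p ≈ 2.2860 bits.
Huffman merges: 137/1000+181/1000→159/500; 187/1000+113/500→413/1000; 269/1000+159/500→587/1000; 413/1000+587/1000→1. L = 1159/500 ≈ 2.3180.
L − H = 2.3180 − 2.2860 = 0.032 bits.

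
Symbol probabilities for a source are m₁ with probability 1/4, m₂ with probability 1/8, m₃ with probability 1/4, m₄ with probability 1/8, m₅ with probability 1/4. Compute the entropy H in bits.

2.25 bits

Each probability is a power of 1/2, so log₂(1/p) is an integer.
H = Σ p·log₂(1/p) = 1/4·2 + 1/8·3 + 1/4·2 + 1/8·3 + 1/4·2 = 2.25 bits.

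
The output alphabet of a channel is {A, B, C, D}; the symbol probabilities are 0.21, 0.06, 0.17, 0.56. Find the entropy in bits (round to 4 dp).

1.6194 bits

H = −Σ pᵢ log₂ pᵢ.
−0.21·log₂(0.21) = 0.4728
−0.06·log₂(0.06) = 0.2435
−0.17·log₂(0.17) = 0.4346
−0.56·log₂(0.56) = 0.4684
Sum ≈ 1.6194 → 1.6194 bits.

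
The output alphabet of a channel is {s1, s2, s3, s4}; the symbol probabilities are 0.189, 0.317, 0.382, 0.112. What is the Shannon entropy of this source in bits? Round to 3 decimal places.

H = −Σ pᵢ log₂ pᵢ.
−0.189·log₂(0.189) = 0.4543
−0.317·log₂(0.317) = 0.5254
−0.382·log₂(0.382) = 0.5304
−0.112·log₂(0.112) = 0.3537
Sum ≈ 1.8638 → 1.864 bits.

1.864 bits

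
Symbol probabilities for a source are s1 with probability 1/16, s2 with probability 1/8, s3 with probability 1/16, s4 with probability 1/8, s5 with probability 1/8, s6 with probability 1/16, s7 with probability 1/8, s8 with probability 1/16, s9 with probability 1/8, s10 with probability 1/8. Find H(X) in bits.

3.25 bits

Each probability is a power of 1/2, so log₂(1/p) is an integer.
H = Σ p·log₂(1/p) = 1/16·4 + 1/8·3 + 1/16·4 + 1/8·3 + 1/8·3 + 1/16·4 + 1/8·3 + 1/16·4 + 1/8·3 + 1/8·3 = 3.25 bits.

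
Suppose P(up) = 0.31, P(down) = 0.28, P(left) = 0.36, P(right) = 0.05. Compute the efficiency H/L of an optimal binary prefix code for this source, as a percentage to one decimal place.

90.6%

Entropy H = −Σ p log₂ p ≈ 1.7847 bits.
Huffman merges: 1/20+7/25→33/100; 31/100+33/100→16/25; 9/25+16/25→1. L = 197/100 ≈ 1.9700.
Efficiency = H/L = 1.7847/1.9700 = 90.6%.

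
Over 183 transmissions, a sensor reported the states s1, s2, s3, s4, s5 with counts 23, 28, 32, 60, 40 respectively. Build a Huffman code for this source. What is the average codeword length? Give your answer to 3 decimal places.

Probabilities are the counts divided by 183.
Repeatedly combine the two least-probable nodes; the expected code length is the sum of the merged weights.
merge 23/183 + 28/183 → 17/61
merge 32/183 + 40/183 → 24/61
merge 17/61 + 20/61 → 37/61
merge 24/61 + 37/61 → 1
L = 17/61 + 24/61 + 37/61 + 1 = 139/61 ≈ 2.279 bits/symbol.

2.279 bits/symbol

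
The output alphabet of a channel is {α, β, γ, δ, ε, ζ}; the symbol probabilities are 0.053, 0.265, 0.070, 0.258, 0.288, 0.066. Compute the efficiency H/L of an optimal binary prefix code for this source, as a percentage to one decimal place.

98.8%

Entropy H = −Σ p log₂ p ≈ 2.2812 bits.
Huffman merges: 53/1000+33/500→119/1000; 7/100+119/1000→189/1000; 189/1000+129/500→447/1000; 53/200+36/125→553/1000; 447/1000+553/1000→1. L = 577/250 ≈ 2.3080.
Efficiency = H/L = 2.2812/2.3080 = 98.8%.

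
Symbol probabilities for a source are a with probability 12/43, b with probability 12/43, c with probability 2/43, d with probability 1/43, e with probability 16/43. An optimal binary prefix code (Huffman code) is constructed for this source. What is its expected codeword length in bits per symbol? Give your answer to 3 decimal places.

Repeatedly combine the two least-probable nodes; the expected code length is the sum of the merged weights.
merge 1/43 + 2/43 → 3/43
merge 3/43 + 12/43 → 15/43
merge 12/43 + 15/43 → 27/43
merge 16/43 + 27/43 → 1
L = 3/43 + 15/43 + 27/43 + 1 = 88/43 ≈ 2.047 bits/symbol.

2.047 bits/symbol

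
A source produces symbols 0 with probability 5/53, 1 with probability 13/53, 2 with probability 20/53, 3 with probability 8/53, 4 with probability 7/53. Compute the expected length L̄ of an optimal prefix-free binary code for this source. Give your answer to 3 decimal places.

Repeatedly combine the two least-probable nodes; the expected code length is the sum of the merged weights.
merge 5/53 + 7/53 → 12/53
merge 8/53 + 12/53 → 20/53
merge 13/53 + 20/53 → 33/53
merge 20/53 + 33/53 → 1
L = 12/53 + 20/53 + 33/53 + 1 = 118/53 ≈ 2.226 bits/symbol.

2.226 bits/symbol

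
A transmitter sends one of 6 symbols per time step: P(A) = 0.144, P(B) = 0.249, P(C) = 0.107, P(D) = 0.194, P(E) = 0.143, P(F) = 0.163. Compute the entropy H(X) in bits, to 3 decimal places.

H = −Σ pᵢ log₂ pᵢ.
−0.144·log₂(0.144) = 0.4026
−0.249·log₂(0.249) = 0.4994
−0.107·log₂(0.107) = 0.3450
−0.194·log₂(0.194) = 0.4590
−0.143·log₂(0.143) = 0.4012
−0.163·log₂(0.163) = 0.4266
Sum ≈ 2.5339 → 2.534 bits.

2.534 bits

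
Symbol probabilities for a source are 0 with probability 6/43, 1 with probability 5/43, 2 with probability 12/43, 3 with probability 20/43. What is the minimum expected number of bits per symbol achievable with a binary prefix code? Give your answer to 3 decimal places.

Repeatedly combine the two least-probable nodes; the expected code length is the sum of the merged weights.
merge 5/43 + 6/43 → 11/43
merge 11/43 + 12/43 → 23/43
merge 20/43 + 23/43 → 1
L = 11/43 + 23/43 + 1 = 77/43 ≈ 1.791 bits/symbol.

1.791 bits/symbol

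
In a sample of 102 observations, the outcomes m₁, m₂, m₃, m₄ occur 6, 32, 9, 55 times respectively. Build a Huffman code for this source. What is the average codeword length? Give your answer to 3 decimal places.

Probabilities are the counts divided by 102.
Repeatedly combine the two least-probable nodes; the expected code length is the sum of the merged weights.
merge 1/17 + 3/34 → 5/34
merge 5/34 + 16/51 → 47/102
merge 47/102 + 55/102 → 1
L = 5/34 + 47/102 + 1 = 82/51 ≈ 1.608 bits/symbol.

1.608 bits/symbol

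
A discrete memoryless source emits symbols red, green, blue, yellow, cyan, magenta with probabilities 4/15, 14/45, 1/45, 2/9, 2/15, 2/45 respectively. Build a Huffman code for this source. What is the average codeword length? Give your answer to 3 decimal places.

2.267 bits/symbol

Repeatedly combine the two least-probable nodes; the expected code length is the sum of the merged weights.
merge 1/45 + 2/45 → 1/15
merge 1/15 + 2/15 → 1/5
merge 1/5 + 2/9 → 19/45
merge 4/15 + 14/45 → 26/45
merge 19/45 + 26/45 → 1
L = 1/15 + 1/5 + 19/45 + 26/45 + 1 = 34/15 ≈ 2.267 bits/symbol.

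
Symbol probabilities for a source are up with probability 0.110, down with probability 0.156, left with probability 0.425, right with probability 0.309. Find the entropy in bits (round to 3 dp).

1.817 bits

H = −Σ pᵢ log₂ pᵢ.
−0.110·log₂(0.110) = 0.3503
−0.156·log₂(0.156) = 0.4181
−0.425·log₂(0.425) = 0.5246
−0.309·log₂(0.309) = 0.5235
Sum ≈ 1.8166 → 1.817 bits.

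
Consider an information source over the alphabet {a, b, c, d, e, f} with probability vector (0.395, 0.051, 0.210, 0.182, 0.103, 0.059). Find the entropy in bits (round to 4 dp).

2.2471 bits

H = −Σ pᵢ log₂ pᵢ.
−0.395·log₂(0.395) = 0.5293
−0.051·log₂(0.051) = 0.2190
−0.210·log₂(0.210) = 0.4728
−0.182·log₂(0.182) = 0.4474
−0.103·log₂(0.103) = 0.3378
−0.059·log₂(0.059) = 0.2409
Sum ≈ 2.2471 → 2.2471 bits.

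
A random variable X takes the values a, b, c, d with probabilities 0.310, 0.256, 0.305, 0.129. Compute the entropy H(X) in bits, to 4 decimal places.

1.9307 bits

H = −Σ pᵢ log₂ pᵢ.
−0.310·log₂(0.310) = 0.5238
−0.256·log₂(0.256) = 0.5032
−0.305·log₂(0.305) = 0.5225
−0.129·log₂(0.129) = 0.3811
Sum ≈ 1.9307 → 1.9307 bits.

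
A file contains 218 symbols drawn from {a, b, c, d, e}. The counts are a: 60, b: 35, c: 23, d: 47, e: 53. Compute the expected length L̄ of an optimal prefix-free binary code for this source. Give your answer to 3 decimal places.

Probabilities are the counts divided by 218.
Repeatedly combine the two least-probable nodes; the expected code length is the sum of the merged weights.
merge 23/218 + 35/218 → 29/109
merge 47/218 + 53/218 → 50/109
merge 29/109 + 30/109 → 59/109
merge 50/109 + 59/109 → 1
L = 29/109 + 50/109 + 59/109 + 1 = 247/109 ≈ 2.266 bits/symbol.

2.266 bits/symbol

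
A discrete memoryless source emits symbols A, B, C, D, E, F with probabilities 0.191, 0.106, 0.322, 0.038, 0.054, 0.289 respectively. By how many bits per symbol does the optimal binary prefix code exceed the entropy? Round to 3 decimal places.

0.040 bits

Entropy H = −Σ p log₂ p ≈ 2.2500 bits.
Huffman merges: 19/500+27/500→23/250; 23/250+53/500→99/500; 191/1000+99/500→389/1000; 289/1000+161/500→611/1000; 389/1000+611/1000→1. L = 229/100 ≈ 2.2900.
L − H = 2.2900 − 2.2500 = 0.040 bits.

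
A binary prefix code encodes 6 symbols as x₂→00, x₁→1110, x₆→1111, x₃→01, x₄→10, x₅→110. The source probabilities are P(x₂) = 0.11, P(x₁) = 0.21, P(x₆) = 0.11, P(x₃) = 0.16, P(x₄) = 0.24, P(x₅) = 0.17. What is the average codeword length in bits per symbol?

L̄ = Σ pᵢ·ℓᵢ = 0.11·2 + 0.21·4 + 0.11·4 + 0.16·2 + 0.24·2 + 0.17·3 = 2.81 bits/symbol.

2.81 bits/symbol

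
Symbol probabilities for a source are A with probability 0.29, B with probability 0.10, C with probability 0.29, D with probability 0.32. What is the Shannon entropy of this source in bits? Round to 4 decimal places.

H = −Σ pᵢ log₂ pᵢ.
−0.29·log₂(0.29) = 0.5179
−0.10·log₂(0.10) = 0.3322
−0.29·log₂(0.29) = 0.5179
−0.32·log₂(0.32) = 0.5260
Sum ≈ 1.8940 → 1.8940 bits.

1.8940 bits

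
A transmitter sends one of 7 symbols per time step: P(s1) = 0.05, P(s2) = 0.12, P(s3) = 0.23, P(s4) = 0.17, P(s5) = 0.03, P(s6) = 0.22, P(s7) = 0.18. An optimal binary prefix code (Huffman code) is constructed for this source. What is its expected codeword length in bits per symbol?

2.63 bits/symbol

Repeatedly combine the two least-probable nodes; the expected code length is the sum of the merged weights.
merge 3/100 + 1/20 → 2/25
merge 2/25 + 3/25 → 1/5
merge 17/100 + 9/50 → 7/20
merge 1/5 + 11/50 → 21/50
merge 23/100 + 7/20 → 29/50
merge 21/50 + 29/50 → 1
L = 2/25 + 1/5 + 7/20 + 21/50 + 29/50 + 1 = 263/100 = 2.63 bits/symbol.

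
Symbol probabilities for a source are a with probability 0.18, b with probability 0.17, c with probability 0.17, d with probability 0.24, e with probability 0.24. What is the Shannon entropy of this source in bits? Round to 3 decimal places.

2.303 bits

H = −Σ pᵢ log₂ pᵢ.
−0.18·log₂(0.18) = 0.4453
−0.17·log₂(0.17) = 0.4346
−0.17·log₂(0.17) = 0.4346
−0.24·log₂(0.24) = 0.4941
−0.24·log₂(0.24) = 0.4941
Sum ≈ 2.3028 → 2.303 bits.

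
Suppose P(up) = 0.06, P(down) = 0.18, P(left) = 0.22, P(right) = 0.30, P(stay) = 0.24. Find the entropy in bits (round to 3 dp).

2.185 bits

H = −Σ pᵢ log₂ pᵢ.
−0.06·log₂(0.06) = 0.2435
−0.18·log₂(0.18) = 0.4453
−0.22·log₂(0.22) = 0.4806
−0.30·log₂(0.30) = 0.5211
−0.24·log₂(0.24) = 0.4941
Sum ≈ 2.1846 → 2.185 bits.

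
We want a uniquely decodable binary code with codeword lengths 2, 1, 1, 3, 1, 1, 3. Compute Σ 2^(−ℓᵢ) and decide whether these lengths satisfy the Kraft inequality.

2.5; no

With common denominator 2^3 = 8: Σ 2^(−ℓᵢ) = 2/8 + 4/8 + 4/8 + 1/8 + 4/8 + 4/8 + 1/8 = 20/8 = 2.5.
Kraft's inequality requires Σ ≤ 1; here Σ = 2.5 > 1, so no such prefix code exists.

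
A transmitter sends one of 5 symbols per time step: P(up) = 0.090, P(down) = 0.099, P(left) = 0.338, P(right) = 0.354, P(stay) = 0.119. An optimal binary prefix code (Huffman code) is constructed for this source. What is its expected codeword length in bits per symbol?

2.143 bits/symbol

Repeatedly combine the two least-probable nodes; the expected code length is the sum of the merged weights.
merge 9/100 + 99/1000 → 189/1000
merge 119/1000 + 189/1000 → 77/250
merge 77/250 + 169/500 → 323/500
merge 177/500 + 323/500 → 1
L = 189/1000 + 77/250 + 323/500 + 1 = 2143/1000 = 2.143 bits/symbol.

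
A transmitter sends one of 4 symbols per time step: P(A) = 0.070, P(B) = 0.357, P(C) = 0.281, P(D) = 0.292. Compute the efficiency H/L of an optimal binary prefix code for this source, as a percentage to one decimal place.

Entropy H = −Σ p log₂ p ≈ 1.8323 bits.
Huffman merges: 7/100+281/1000→351/1000; 73/250+351/1000→643/1000; 357/1000+643/1000→1. L = 997/500 ≈ 1.9940.
Efficiency = H/L = 1.8323/1.9940 = 91.9%.

91.9%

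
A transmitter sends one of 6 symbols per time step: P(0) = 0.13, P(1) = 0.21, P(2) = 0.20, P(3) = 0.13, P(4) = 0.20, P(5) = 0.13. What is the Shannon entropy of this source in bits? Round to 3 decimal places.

2.550 bits

H = −Σ pᵢ log₂ pᵢ.
−0.13·log₂(0.13) = 0.3826
−0.21·log₂(0.21) = 0.4728
−0.20·log₂(0.20) = 0.4644
−0.13·log₂(0.13) = 0.3826
−0.20·log₂(0.20) = 0.4644
−0.13·log₂(0.13) = 0.3826
Sum ≈ 2.5495 → 2.550 bits.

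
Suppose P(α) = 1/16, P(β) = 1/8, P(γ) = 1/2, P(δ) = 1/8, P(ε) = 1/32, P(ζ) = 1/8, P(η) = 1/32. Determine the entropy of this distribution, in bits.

2.1875 bits

Each probability is a power of 1/2, so log₂(1/p) is an integer.
H = Σ p·log₂(1/p) = 1/16·4 + 1/8·3 + 1/2·1 + 1/8·3 + 1/32·5 + 1/8·3 + 1/32·5 = 2.1875 bits.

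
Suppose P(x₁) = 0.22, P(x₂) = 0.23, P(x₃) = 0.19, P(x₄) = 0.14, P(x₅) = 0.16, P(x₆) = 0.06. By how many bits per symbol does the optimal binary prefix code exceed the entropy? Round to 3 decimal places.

Entropy H = −Σ p log₂ p ≈ 2.4871 bits.
Huffman merges: 3/50+7/50→1/5; 4/25+19/100→7/20; 1/5+11/50→21/50; 23/100+7/20→29/50; 21/50+29/50→1. L = 51/20 ≈ 2.5500.
L − H = 2.5500 − 2.4871 = 0.063 bits.

0.063 bits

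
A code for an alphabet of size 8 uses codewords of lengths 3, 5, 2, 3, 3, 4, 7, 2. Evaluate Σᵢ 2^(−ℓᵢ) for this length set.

With common denominator 2^7 = 128: Σ 2^(−ℓᵢ) = 16/128 + 4/128 + 32/128 + 16/128 + 16/128 + 8/128 + 1/128 + 32/128 = 125/128 = 0.9765625.

0.9765625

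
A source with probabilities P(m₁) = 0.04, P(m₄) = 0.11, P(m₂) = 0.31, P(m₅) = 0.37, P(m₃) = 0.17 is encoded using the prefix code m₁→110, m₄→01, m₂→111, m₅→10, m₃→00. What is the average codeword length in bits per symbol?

2.35 bits/symbol

L̄ = Σ pᵢ·ℓᵢ = 0.04·3 + 0.11·2 + 0.31·3 + 0.37·2 + 0.17·2 = 2.35 bits/symbol.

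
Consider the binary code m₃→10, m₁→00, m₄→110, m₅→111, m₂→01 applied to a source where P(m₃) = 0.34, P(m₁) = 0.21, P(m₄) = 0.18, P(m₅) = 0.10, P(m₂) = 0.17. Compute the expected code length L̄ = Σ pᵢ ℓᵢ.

L̄ = Σ pᵢ·ℓᵢ = 0.34·2 + 0.21·2 + 0.18·3 + 0.10·3 + 0.17·2 = 2.28 bits/symbol.

2.28 bits/symbol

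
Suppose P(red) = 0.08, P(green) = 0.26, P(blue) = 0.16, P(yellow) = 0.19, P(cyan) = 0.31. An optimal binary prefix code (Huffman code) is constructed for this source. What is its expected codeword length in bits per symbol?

2.24 bits/symbol

Repeatedly combine the two least-probable nodes; the expected code length is the sum of the merged weights.
merge 2/25 + 4/25 → 6/25
merge 19/100 + 6/25 → 43/100
merge 13/50 + 31/100 → 57/100
merge 43/100 + 57/100 → 1
L = 6/25 + 43/100 + 57/100 + 1 = 56/25 = 2.24 bits/symbol.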